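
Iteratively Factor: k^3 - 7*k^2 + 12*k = (k)*(k^2 - 7*k + 12) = k*(k - 4)*(k - 3)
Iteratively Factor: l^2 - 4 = (l + 2)*(l - 2)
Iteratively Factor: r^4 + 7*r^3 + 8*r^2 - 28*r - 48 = (r + 4)*(r^3 + 3*r^2 - 4*r - 12) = (r - 2)*(r + 4)*(r^2 + 5*r + 6) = (r - 2)*(r + 3)*(r + 4)*(r + 2)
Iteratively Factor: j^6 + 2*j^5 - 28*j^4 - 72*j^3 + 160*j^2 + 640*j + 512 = (j - 4)*(j^5 + 6*j^4 - 4*j^3 - 88*j^2 - 192*j - 128) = (j - 4)*(j + 2)*(j^4 + 4*j^3 - 12*j^2 - 64*j - 64) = (j - 4)*(j + 2)^2*(j^3 + 2*j^2 - 16*j - 32) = (j - 4)^2*(j + 2)^2*(j^2 + 6*j + 8) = (j - 4)^2*(j + 2)^3*(j + 4)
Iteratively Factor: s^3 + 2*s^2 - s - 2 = (s + 2)*(s^2 - 1) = (s - 1)*(s + 2)*(s + 1)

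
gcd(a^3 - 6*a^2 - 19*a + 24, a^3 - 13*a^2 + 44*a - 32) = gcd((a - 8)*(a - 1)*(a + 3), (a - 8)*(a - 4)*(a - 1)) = a^2 - 9*a + 8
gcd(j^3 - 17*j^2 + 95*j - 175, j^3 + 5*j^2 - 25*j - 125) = j - 5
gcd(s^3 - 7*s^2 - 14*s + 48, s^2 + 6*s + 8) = 1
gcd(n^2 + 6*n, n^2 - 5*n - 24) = 1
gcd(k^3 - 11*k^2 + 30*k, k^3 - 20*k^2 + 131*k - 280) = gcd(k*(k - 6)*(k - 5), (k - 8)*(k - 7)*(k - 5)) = k - 5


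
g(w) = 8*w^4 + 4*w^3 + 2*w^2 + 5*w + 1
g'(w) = 32*w^3 + 12*w^2 + 4*w + 5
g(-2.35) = 192.37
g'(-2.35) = -353.42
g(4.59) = 4003.82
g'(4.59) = 3370.66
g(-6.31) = 11726.70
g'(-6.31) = -7582.11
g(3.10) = 893.70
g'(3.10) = 1086.03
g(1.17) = 30.99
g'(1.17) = 77.36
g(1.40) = 53.63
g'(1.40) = 121.93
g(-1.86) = 68.63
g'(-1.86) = -166.84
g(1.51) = 68.47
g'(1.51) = 148.58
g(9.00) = 55612.00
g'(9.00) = 24341.00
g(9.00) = 55612.00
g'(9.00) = 24341.00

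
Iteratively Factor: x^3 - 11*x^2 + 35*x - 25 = (x - 5)*(x^2 - 6*x + 5) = (x - 5)^2*(x - 1)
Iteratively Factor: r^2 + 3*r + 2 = (r + 2)*(r + 1)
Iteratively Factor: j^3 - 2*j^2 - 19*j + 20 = (j + 4)*(j^2 - 6*j + 5) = (j - 1)*(j + 4)*(j - 5)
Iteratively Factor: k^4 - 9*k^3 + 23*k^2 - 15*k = (k - 5)*(k^3 - 4*k^2 + 3*k) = (k - 5)*(k - 1)*(k^2 - 3*k) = k*(k - 5)*(k - 1)*(k - 3)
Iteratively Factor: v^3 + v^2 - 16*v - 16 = (v + 1)*(v^2 - 16) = (v - 4)*(v + 1)*(v + 4)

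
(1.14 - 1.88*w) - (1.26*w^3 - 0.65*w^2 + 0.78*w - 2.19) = -1.26*w^3 + 0.65*w^2 - 2.66*w + 3.33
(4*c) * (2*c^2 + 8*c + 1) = 8*c^3 + 32*c^2 + 4*c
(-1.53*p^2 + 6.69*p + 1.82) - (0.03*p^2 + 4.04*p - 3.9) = -1.56*p^2 + 2.65*p + 5.72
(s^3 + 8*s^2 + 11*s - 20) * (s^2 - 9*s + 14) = s^5 - s^4 - 47*s^3 - 7*s^2 + 334*s - 280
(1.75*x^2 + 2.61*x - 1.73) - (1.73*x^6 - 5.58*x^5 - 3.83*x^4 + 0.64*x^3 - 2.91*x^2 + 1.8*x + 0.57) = -1.73*x^6 + 5.58*x^5 + 3.83*x^4 - 0.64*x^3 + 4.66*x^2 + 0.81*x - 2.3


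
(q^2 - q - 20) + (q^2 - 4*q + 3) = 2*q^2 - 5*q - 17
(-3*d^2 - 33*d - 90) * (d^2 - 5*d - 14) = -3*d^4 - 18*d^3 + 117*d^2 + 912*d + 1260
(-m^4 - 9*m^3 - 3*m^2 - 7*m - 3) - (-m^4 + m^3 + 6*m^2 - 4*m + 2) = -10*m^3 - 9*m^2 - 3*m - 5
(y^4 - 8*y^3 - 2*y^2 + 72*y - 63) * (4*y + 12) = 4*y^5 - 20*y^4 - 104*y^3 + 264*y^2 + 612*y - 756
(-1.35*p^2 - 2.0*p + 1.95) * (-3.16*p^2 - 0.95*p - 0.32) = 4.266*p^4 + 7.6025*p^3 - 3.83*p^2 - 1.2125*p - 0.624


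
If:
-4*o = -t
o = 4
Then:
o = 4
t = 16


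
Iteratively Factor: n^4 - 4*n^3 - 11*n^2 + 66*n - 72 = (n + 4)*(n^3 - 8*n^2 + 21*n - 18) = (n - 3)*(n + 4)*(n^2 - 5*n + 6) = (n - 3)^2*(n + 4)*(n - 2)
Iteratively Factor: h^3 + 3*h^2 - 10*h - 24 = (h + 4)*(h^2 - h - 6) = (h + 2)*(h + 4)*(h - 3)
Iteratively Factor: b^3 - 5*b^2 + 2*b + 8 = (b - 2)*(b^2 - 3*b - 4) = (b - 4)*(b - 2)*(b + 1)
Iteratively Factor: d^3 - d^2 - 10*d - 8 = (d + 1)*(d^2 - 2*d - 8) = (d + 1)*(d + 2)*(d - 4)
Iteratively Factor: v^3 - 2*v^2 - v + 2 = (v - 1)*(v^2 - v - 2) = (v - 1)*(v + 1)*(v - 2)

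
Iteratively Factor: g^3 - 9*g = (g - 3)*(g^2 + 3*g) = g*(g - 3)*(g + 3)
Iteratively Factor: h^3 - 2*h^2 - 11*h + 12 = (h + 3)*(h^2 - 5*h + 4) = (h - 4)*(h + 3)*(h - 1)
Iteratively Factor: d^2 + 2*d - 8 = (d - 2)*(d + 4)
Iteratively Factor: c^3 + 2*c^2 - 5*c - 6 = (c - 2)*(c^2 + 4*c + 3) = (c - 2)*(c + 3)*(c + 1)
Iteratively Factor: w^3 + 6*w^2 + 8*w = (w + 2)*(w^2 + 4*w) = w*(w + 2)*(w + 4)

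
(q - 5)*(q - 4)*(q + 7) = q^3 - 2*q^2 - 43*q + 140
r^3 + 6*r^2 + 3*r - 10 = (r - 1)*(r + 2)*(r + 5)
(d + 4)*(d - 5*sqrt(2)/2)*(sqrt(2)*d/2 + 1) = sqrt(2)*d^3/2 - 3*d^2/2 + 2*sqrt(2)*d^2 - 6*d - 5*sqrt(2)*d/2 - 10*sqrt(2)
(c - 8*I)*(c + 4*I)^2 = c^3 + 48*c + 128*I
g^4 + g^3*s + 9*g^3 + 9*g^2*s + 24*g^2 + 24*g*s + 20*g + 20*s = (g + 2)^2*(g + 5)*(g + s)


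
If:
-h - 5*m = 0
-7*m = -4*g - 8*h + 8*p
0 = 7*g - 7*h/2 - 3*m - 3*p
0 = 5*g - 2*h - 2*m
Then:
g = 0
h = 0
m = 0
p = 0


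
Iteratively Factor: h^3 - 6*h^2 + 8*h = (h)*(h^2 - 6*h + 8) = h*(h - 2)*(h - 4)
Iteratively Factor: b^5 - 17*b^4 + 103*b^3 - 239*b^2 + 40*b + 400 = (b - 4)*(b^4 - 13*b^3 + 51*b^2 - 35*b - 100) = (b - 4)*(b + 1)*(b^3 - 14*b^2 + 65*b - 100) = (b - 4)^2*(b + 1)*(b^2 - 10*b + 25) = (b - 5)*(b - 4)^2*(b + 1)*(b - 5)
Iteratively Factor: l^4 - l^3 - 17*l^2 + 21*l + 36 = (l - 3)*(l^3 + 2*l^2 - 11*l - 12) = (l - 3)^2*(l^2 + 5*l + 4) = (l - 3)^2*(l + 4)*(l + 1)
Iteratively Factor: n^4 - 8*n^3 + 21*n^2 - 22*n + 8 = (n - 2)*(n^3 - 6*n^2 + 9*n - 4) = (n - 2)*(n - 1)*(n^2 - 5*n + 4) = (n - 2)*(n - 1)^2*(n - 4)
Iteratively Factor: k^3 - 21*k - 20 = (k + 4)*(k^2 - 4*k - 5) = (k - 5)*(k + 4)*(k + 1)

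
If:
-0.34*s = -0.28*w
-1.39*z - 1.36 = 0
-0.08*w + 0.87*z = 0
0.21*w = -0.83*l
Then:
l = 2.69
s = -8.76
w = -10.64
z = -0.98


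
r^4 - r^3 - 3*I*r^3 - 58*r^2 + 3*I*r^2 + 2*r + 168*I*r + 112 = (r - 8)*(r + 7)*(r - 2*I)*(r - I)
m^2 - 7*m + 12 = (m - 4)*(m - 3)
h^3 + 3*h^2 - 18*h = h*(h - 3)*(h + 6)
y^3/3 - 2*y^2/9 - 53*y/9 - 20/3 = (y/3 + 1)*(y - 5)*(y + 4/3)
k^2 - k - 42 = (k - 7)*(k + 6)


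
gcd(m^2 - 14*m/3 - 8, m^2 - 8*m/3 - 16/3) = m + 4/3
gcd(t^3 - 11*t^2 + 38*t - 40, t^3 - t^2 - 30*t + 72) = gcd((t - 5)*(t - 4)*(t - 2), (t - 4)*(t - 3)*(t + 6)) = t - 4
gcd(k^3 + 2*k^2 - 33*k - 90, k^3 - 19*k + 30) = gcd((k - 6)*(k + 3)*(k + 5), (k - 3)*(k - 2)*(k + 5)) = k + 5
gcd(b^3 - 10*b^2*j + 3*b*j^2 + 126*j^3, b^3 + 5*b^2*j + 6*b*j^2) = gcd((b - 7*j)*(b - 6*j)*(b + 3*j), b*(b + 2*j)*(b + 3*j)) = b + 3*j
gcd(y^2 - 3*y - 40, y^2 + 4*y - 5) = y + 5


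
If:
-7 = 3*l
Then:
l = -7/3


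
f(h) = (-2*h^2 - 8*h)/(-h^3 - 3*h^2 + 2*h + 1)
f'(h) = (-4*h - 8)/(-h^3 - 3*h^2 + 2*h + 1) + (-2*h^2 - 8*h)*(3*h^2 + 6*h - 2)/(-h^3 - 3*h^2 + 2*h + 1)^2 = 2*(-h*(h + 4)*(3*h^2 + 6*h - 2) + 2*(h + 2)*(h^3 + 3*h^2 - 2*h - 1))/(h^3 + 3*h^2 - 2*h - 1)^2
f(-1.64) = -1.30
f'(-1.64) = -0.59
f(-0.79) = -2.59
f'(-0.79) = -3.96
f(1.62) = 2.31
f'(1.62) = -2.73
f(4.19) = 0.59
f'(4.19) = -0.17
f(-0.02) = 0.17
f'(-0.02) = -8.63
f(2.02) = 1.57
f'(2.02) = -1.24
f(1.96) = 1.65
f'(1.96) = -1.37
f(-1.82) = -1.21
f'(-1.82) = -0.44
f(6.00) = 0.39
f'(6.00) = -0.07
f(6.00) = 0.39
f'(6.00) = -0.07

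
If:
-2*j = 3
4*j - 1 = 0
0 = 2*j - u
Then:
No Solution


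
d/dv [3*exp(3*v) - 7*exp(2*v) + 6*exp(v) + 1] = (9*exp(2*v) - 14*exp(v) + 6)*exp(v)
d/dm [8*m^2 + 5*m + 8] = 16*m + 5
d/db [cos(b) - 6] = -sin(b)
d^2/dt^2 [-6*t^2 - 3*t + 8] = -12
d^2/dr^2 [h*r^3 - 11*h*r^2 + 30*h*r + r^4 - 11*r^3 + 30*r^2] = 6*h*r - 22*h + 12*r^2 - 66*r + 60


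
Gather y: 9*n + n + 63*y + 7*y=10*n + 70*y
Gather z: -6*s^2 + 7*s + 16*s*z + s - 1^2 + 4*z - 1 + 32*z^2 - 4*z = -6*s^2 + 16*s*z + 8*s + 32*z^2 - 2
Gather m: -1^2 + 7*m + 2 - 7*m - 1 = 0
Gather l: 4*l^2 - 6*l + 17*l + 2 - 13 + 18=4*l^2 + 11*l + 7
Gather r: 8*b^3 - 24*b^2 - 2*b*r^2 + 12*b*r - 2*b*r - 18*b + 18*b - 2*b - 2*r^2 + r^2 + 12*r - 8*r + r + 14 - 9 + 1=8*b^3 - 24*b^2 - 2*b + r^2*(-2*b - 1) + r*(10*b + 5) + 6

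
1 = 1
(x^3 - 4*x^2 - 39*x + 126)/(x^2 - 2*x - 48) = (x^2 - 10*x + 21)/(x - 8)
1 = 1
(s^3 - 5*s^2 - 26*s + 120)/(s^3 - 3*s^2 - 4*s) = (s^2 - s - 30)/(s*(s + 1))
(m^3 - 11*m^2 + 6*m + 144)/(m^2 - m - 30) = (m^2 - 5*m - 24)/(m + 5)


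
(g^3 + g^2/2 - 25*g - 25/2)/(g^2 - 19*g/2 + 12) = (2*g^3 + g^2 - 50*g - 25)/(2*g^2 - 19*g + 24)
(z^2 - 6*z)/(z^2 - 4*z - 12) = z/(z + 2)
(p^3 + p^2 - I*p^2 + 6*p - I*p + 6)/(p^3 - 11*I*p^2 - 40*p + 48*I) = (p^2 + p*(1 + 2*I) + 2*I)/(p^2 - 8*I*p - 16)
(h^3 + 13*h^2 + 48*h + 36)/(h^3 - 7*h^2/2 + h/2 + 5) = 2*(h^2 + 12*h + 36)/(2*h^2 - 9*h + 10)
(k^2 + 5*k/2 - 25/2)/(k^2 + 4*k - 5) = (k - 5/2)/(k - 1)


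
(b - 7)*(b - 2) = b^2 - 9*b + 14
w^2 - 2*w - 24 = (w - 6)*(w + 4)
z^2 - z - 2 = (z - 2)*(z + 1)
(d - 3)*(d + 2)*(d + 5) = d^3 + 4*d^2 - 11*d - 30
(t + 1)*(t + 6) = t^2 + 7*t + 6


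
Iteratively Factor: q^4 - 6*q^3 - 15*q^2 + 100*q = (q)*(q^3 - 6*q^2 - 15*q + 100) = q*(q + 4)*(q^2 - 10*q + 25) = q*(q - 5)*(q + 4)*(q - 5)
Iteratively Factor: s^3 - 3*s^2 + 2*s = (s - 1)*(s^2 - 2*s) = s*(s - 1)*(s - 2)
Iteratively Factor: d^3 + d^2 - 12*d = (d + 4)*(d^2 - 3*d) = d*(d + 4)*(d - 3)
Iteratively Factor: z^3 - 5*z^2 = (z - 5)*(z^2) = z*(z - 5)*(z)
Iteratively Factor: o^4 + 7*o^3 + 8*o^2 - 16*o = (o - 1)*(o^3 + 8*o^2 + 16*o) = (o - 1)*(o + 4)*(o^2 + 4*o) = o*(o - 1)*(o + 4)*(o + 4)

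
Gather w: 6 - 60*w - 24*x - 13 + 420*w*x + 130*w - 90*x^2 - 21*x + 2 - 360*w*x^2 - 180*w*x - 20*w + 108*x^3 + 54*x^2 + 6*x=w*(-360*x^2 + 240*x + 50) + 108*x^3 - 36*x^2 - 39*x - 5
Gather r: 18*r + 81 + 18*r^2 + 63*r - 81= 18*r^2 + 81*r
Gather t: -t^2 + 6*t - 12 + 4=-t^2 + 6*t - 8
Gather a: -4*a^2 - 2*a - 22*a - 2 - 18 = -4*a^2 - 24*a - 20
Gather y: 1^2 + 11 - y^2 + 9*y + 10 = -y^2 + 9*y + 22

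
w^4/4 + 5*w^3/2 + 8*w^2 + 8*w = w*(w/4 + 1)*(w + 2)*(w + 4)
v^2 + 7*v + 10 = (v + 2)*(v + 5)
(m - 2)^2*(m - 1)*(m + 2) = m^4 - 3*m^3 - 2*m^2 + 12*m - 8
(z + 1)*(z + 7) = z^2 + 8*z + 7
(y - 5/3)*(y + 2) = y^2 + y/3 - 10/3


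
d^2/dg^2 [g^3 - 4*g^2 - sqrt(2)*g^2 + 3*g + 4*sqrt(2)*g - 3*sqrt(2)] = 6*g - 8 - 2*sqrt(2)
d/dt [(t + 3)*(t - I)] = 2*t + 3 - I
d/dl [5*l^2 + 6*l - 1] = 10*l + 6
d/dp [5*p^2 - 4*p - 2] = 10*p - 4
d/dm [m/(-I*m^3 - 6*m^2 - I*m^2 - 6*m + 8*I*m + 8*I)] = (-2*I*m^3 + m^2*(-6 - I) - 8*I)/(m^6 + m^5*(2 - 12*I) + m^4*(-51 - 24*I) + m^3*(-104 + 84*I) + m^2*(12 + 192*I) + m*(128 + 96*I) + 64)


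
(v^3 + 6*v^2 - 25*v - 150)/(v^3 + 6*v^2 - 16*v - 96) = (v^2 - 25)/(v^2 - 16)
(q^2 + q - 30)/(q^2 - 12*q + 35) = (q + 6)/(q - 7)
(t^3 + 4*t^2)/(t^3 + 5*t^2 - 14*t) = t*(t + 4)/(t^2 + 5*t - 14)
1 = 1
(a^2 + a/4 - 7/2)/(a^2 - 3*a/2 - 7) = (4*a - 7)/(2*(2*a - 7))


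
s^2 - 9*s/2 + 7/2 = (s - 7/2)*(s - 1)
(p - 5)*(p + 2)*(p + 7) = p^3 + 4*p^2 - 31*p - 70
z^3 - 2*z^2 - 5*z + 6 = (z - 3)*(z - 1)*(z + 2)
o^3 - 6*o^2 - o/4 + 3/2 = (o - 6)*(o - 1/2)*(o + 1/2)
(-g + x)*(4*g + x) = -4*g^2 + 3*g*x + x^2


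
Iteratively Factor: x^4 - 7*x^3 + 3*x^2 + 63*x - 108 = (x - 3)*(x^3 - 4*x^2 - 9*x + 36) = (x - 3)*(x + 3)*(x^2 - 7*x + 12) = (x - 3)^2*(x + 3)*(x - 4)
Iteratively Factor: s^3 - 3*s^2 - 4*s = (s - 4)*(s^2 + s) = s*(s - 4)*(s + 1)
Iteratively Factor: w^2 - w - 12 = (w + 3)*(w - 4)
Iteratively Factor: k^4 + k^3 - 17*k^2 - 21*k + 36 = (k - 1)*(k^3 + 2*k^2 - 15*k - 36) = (k - 1)*(k + 3)*(k^2 - k - 12) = (k - 1)*(k + 3)^2*(k - 4)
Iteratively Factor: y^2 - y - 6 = (y - 3)*(y + 2)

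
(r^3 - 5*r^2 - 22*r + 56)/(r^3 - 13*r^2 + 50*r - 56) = (r + 4)/(r - 4)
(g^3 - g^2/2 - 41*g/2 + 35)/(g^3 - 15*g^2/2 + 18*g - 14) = (g + 5)/(g - 2)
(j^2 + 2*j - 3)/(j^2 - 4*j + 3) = (j + 3)/(j - 3)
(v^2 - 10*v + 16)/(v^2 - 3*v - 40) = (v - 2)/(v + 5)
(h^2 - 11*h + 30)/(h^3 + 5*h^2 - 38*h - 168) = (h - 5)/(h^2 + 11*h + 28)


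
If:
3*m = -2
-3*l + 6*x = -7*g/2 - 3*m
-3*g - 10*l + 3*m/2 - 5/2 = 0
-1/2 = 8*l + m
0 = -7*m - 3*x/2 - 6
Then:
No Solution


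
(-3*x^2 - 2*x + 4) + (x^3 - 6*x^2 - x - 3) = x^3 - 9*x^2 - 3*x + 1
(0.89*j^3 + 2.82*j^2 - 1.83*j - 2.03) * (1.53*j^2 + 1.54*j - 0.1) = 1.3617*j^5 + 5.6852*j^4 + 1.4539*j^3 - 6.2061*j^2 - 2.9432*j + 0.203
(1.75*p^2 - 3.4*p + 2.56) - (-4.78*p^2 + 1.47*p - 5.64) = 6.53*p^2 - 4.87*p + 8.2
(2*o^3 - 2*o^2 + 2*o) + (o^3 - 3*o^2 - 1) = 3*o^3 - 5*o^2 + 2*o - 1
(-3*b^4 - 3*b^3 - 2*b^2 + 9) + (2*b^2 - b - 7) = -3*b^4 - 3*b^3 - b + 2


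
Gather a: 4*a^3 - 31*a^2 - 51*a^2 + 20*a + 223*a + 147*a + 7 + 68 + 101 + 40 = 4*a^3 - 82*a^2 + 390*a + 216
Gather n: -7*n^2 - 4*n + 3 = -7*n^2 - 4*n + 3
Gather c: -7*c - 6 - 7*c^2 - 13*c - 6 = -7*c^2 - 20*c - 12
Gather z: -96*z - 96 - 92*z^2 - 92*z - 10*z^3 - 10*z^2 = -10*z^3 - 102*z^2 - 188*z - 96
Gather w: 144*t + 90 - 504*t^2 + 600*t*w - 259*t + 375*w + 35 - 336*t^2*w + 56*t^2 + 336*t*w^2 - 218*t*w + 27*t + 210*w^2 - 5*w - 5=-448*t^2 - 88*t + w^2*(336*t + 210) + w*(-336*t^2 + 382*t + 370) + 120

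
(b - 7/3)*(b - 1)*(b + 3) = b^3 - b^2/3 - 23*b/3 + 7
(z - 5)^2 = z^2 - 10*z + 25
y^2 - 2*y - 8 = (y - 4)*(y + 2)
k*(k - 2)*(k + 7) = k^3 + 5*k^2 - 14*k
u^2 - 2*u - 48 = (u - 8)*(u + 6)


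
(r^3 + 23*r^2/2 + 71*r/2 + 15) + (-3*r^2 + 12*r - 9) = r^3 + 17*r^2/2 + 95*r/2 + 6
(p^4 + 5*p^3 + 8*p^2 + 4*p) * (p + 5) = p^5 + 10*p^4 + 33*p^3 + 44*p^2 + 20*p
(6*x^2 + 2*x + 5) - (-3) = 6*x^2 + 2*x + 8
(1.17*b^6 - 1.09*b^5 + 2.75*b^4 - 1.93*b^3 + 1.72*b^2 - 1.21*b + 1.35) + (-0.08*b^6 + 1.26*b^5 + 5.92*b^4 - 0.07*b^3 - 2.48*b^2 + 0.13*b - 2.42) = 1.09*b^6 + 0.17*b^5 + 8.67*b^4 - 2.0*b^3 - 0.76*b^2 - 1.08*b - 1.07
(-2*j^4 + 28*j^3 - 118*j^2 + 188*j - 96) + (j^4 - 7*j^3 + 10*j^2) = -j^4 + 21*j^3 - 108*j^2 + 188*j - 96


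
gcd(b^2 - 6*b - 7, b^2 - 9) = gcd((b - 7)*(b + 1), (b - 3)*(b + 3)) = 1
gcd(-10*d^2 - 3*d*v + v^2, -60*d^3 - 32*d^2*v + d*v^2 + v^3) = 2*d + v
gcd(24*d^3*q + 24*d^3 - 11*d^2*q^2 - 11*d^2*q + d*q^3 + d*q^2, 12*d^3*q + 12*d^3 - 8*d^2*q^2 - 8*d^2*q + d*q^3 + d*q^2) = d*q + d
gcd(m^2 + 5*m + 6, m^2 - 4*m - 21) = m + 3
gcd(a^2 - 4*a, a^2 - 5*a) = a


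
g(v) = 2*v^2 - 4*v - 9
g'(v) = 4*v - 4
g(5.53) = 30.04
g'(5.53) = 18.12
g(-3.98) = 38.60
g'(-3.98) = -19.92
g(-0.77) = -4.73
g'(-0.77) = -7.08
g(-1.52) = 1.70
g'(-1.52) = -10.08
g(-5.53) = 74.28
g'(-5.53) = -26.12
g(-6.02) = 87.56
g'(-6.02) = -28.08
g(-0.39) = -7.14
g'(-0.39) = -5.56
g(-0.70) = -5.22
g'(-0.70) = -6.80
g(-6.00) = 87.00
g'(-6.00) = -28.00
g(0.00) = -9.00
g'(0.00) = -4.00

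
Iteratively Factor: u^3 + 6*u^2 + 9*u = (u + 3)*(u^2 + 3*u) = u*(u + 3)*(u + 3)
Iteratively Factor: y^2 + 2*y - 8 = (y - 2)*(y + 4)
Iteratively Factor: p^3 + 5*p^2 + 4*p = (p + 4)*(p^2 + p) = p*(p + 4)*(p + 1)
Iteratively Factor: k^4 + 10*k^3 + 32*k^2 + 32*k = (k + 2)*(k^3 + 8*k^2 + 16*k) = (k + 2)*(k + 4)*(k^2 + 4*k) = (k + 2)*(k + 4)^2*(k)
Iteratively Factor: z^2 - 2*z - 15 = (z - 5)*(z + 3)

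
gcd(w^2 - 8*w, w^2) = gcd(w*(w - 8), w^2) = w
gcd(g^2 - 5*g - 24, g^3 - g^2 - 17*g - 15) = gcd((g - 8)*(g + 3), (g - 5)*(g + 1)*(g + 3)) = g + 3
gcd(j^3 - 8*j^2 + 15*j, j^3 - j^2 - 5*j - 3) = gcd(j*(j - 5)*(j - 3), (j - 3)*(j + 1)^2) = j - 3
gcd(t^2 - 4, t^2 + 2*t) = t + 2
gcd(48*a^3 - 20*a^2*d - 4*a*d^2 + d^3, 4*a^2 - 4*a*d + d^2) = 2*a - d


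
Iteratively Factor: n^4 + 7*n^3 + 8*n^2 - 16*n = (n + 4)*(n^3 + 3*n^2 - 4*n) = (n - 1)*(n + 4)*(n^2 + 4*n) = (n - 1)*(n + 4)^2*(n)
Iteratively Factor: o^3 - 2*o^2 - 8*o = (o)*(o^2 - 2*o - 8) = o*(o + 2)*(o - 4)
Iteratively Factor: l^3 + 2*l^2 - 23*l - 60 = (l + 3)*(l^2 - l - 20) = (l + 3)*(l + 4)*(l - 5)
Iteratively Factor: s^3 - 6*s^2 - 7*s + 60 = (s - 5)*(s^2 - s - 12) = (s - 5)*(s - 4)*(s + 3)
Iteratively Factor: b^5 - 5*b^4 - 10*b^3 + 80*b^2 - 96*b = (b)*(b^4 - 5*b^3 - 10*b^2 + 80*b - 96) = b*(b - 3)*(b^3 - 2*b^2 - 16*b + 32) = b*(b - 4)*(b - 3)*(b^2 + 2*b - 8) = b*(b - 4)*(b - 3)*(b + 4)*(b - 2)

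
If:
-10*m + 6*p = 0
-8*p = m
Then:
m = 0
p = 0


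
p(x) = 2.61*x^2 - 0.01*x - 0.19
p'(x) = 5.22*x - 0.01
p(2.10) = 11.30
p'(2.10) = 10.95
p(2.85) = 20.98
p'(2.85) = 14.87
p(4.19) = 45.59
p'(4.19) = 21.86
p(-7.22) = 135.94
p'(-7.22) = -37.70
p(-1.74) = 7.73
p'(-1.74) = -9.09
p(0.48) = 0.41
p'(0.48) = 2.50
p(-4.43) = 51.08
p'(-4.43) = -23.13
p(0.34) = 0.11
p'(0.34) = 1.76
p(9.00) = 211.13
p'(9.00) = 46.97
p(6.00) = 93.71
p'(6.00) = 31.31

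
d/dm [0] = 0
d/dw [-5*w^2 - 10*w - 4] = -10*w - 10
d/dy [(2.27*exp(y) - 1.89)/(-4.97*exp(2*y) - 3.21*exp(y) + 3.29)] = (11.2819*exp(2*y) - 18.7866*exp(y) + 1.4014)*exp(y)/(24.7009*exp(4*y) + 31.9074*exp(3*y) - 22.3985*exp(2*y) - 21.1218*exp(y) + 10.8241)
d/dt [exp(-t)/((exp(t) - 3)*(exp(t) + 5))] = (-3*exp(2*t) - 4*exp(t) + 15)*exp(-t)/(exp(4*t) + 4*exp(3*t) - 26*exp(2*t) - 60*exp(t) + 225)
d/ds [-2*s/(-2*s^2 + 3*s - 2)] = 4*(1 - s^2)/(4*s^4 - 12*s^3 + 17*s^2 - 12*s + 4)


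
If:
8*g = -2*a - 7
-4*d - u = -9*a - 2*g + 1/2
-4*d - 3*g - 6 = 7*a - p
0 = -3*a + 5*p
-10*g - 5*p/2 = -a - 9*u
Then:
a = -755/5174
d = -26393/41392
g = -8677/10348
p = -453/5174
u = -9725/10348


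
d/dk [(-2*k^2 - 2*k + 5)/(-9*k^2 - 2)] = 2*(-9*k^2 + 49*k + 2)/(81*k^4 + 36*k^2 + 4)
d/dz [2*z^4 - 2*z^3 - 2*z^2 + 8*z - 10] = 8*z^3 - 6*z^2 - 4*z + 8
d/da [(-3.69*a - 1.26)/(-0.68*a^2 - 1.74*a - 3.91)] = (-2.5092*a^2 - 1.7136*a + 12.2355)/(0.4624*a^4 + 2.3664*a^3 + 8.3452*a^2 + 13.6068*a + 15.2881)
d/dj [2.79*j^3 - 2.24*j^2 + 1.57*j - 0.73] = 8.37*j^2 - 4.48*j + 1.57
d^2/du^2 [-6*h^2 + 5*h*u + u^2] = 2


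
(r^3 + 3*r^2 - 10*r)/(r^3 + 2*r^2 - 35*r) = (r^2 + 3*r - 10)/(r^2 + 2*r - 35)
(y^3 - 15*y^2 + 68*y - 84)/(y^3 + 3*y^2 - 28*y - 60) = (y^3 - 15*y^2 + 68*y - 84)/(y^3 + 3*y^2 - 28*y - 60)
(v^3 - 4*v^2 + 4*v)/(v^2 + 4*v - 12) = v*(v - 2)/(v + 6)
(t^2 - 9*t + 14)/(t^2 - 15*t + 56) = (t - 2)/(t - 8)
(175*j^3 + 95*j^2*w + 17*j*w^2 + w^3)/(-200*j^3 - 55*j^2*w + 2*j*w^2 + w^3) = (7*j + w)/(-8*j + w)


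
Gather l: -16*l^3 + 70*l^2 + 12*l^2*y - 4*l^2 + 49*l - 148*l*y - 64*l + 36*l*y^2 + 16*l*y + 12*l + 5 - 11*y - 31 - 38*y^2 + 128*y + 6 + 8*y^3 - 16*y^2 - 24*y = -16*l^3 + l^2*(12*y + 66) + l*(36*y^2 - 132*y - 3) + 8*y^3 - 54*y^2 + 93*y - 20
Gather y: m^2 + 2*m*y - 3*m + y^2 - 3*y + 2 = m^2 - 3*m + y^2 + y*(2*m - 3) + 2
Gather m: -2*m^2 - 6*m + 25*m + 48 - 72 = -2*m^2 + 19*m - 24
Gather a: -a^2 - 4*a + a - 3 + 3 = -a^2 - 3*a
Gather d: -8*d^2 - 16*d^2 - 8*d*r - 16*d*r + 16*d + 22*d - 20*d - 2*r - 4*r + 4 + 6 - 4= -24*d^2 + d*(18 - 24*r) - 6*r + 6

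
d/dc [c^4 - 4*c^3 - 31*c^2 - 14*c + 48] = 4*c^3 - 12*c^2 - 62*c - 14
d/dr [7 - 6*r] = -6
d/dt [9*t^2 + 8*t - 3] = 18*t + 8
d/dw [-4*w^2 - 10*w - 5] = -8*w - 10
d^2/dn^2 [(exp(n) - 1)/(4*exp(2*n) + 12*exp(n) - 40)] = (exp(4*n) - 7*exp(3*n) + 51*exp(2*n) - 19*exp(n) + 70)*exp(n)/(4*(exp(6*n) + 9*exp(5*n) - 3*exp(4*n) - 153*exp(3*n) + 30*exp(2*n) + 900*exp(n) - 1000))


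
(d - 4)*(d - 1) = d^2 - 5*d + 4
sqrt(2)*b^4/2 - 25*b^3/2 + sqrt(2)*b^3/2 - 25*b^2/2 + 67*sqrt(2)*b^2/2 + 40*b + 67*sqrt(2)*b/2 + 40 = (b - 8*sqrt(2))*(b - 5*sqrt(2))*(b + sqrt(2)/2)*(sqrt(2)*b/2 + sqrt(2)/2)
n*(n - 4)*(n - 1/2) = n^3 - 9*n^2/2 + 2*n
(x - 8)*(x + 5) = x^2 - 3*x - 40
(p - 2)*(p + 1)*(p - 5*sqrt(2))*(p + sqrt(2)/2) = p^4 - 9*sqrt(2)*p^3/2 - p^3 - 7*p^2 + 9*sqrt(2)*p^2/2 + 5*p + 9*sqrt(2)*p + 10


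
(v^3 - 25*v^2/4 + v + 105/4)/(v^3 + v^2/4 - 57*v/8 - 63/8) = 2*(v - 5)/(2*v + 3)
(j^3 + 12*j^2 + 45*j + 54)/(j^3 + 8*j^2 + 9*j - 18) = (j + 3)/(j - 1)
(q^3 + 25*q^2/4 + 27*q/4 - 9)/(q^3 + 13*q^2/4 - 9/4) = (q + 4)/(q + 1)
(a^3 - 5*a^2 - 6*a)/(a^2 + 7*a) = (a^2 - 5*a - 6)/(a + 7)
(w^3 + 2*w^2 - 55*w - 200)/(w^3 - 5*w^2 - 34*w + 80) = (w + 5)/(w - 2)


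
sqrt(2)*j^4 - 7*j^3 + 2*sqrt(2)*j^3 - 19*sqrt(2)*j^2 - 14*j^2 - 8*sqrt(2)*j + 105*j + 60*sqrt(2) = (j - 3)*(j + 5)*(j - 4*sqrt(2))*(sqrt(2)*j + 1)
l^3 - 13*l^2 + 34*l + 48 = (l - 8)*(l - 6)*(l + 1)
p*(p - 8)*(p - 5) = p^3 - 13*p^2 + 40*p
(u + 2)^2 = u^2 + 4*u + 4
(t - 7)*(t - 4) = t^2 - 11*t + 28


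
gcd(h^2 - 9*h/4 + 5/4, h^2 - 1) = h - 1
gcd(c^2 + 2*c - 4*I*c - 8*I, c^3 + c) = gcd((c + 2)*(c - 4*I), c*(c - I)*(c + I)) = 1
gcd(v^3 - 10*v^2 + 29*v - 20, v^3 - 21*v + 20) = v^2 - 5*v + 4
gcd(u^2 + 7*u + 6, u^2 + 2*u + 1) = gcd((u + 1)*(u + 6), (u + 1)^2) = u + 1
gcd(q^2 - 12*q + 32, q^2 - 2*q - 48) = q - 8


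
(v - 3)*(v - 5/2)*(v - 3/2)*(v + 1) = v^4 - 6*v^3 + 35*v^2/4 + 9*v/2 - 45/4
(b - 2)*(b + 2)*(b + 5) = b^3 + 5*b^2 - 4*b - 20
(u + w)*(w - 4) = u*w - 4*u + w^2 - 4*w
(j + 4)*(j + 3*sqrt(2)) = j^2 + 4*j + 3*sqrt(2)*j + 12*sqrt(2)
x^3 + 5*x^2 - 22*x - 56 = (x - 4)*(x + 2)*(x + 7)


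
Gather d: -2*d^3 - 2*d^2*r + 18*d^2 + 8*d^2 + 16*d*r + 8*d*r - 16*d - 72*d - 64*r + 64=-2*d^3 + d^2*(26 - 2*r) + d*(24*r - 88) - 64*r + 64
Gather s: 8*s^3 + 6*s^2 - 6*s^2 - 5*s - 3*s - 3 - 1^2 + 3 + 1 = 8*s^3 - 8*s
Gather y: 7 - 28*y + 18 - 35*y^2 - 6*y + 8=-35*y^2 - 34*y + 33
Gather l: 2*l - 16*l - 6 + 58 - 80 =-14*l - 28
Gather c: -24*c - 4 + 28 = 24 - 24*c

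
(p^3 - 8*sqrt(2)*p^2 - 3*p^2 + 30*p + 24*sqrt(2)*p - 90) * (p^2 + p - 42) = p^5 - 8*sqrt(2)*p^4 - 2*p^4 - 15*p^3 + 16*sqrt(2)*p^3 + 66*p^2 + 360*sqrt(2)*p^2 - 1008*sqrt(2)*p - 1350*p + 3780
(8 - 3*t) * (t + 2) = -3*t^2 + 2*t + 16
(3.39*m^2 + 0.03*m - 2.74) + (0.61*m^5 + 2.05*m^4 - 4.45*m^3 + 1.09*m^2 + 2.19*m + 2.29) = 0.61*m^5 + 2.05*m^4 - 4.45*m^3 + 4.48*m^2 + 2.22*m - 0.45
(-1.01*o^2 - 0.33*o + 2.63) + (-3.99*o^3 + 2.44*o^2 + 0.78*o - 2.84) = -3.99*o^3 + 1.43*o^2 + 0.45*o - 0.21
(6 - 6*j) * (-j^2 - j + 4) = 6*j^3 - 30*j + 24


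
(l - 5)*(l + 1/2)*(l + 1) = l^3 - 7*l^2/2 - 7*l - 5/2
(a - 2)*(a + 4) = a^2 + 2*a - 8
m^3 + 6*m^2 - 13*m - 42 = (m - 3)*(m + 2)*(m + 7)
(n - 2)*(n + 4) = n^2 + 2*n - 8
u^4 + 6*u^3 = u^3*(u + 6)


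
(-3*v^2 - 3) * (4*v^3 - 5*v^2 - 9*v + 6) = -12*v^5 + 15*v^4 + 15*v^3 - 3*v^2 + 27*v - 18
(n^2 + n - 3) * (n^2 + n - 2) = n^4 + 2*n^3 - 4*n^2 - 5*n + 6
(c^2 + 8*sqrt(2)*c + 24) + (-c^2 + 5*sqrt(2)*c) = 13*sqrt(2)*c + 24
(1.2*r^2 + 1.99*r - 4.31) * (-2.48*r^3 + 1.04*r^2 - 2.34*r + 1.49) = -2.976*r^5 - 3.6872*r^4 + 9.9504*r^3 - 7.351*r^2 + 13.0505*r - 6.4219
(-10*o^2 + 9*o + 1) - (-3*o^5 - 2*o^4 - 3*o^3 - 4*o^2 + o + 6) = 3*o^5 + 2*o^4 + 3*o^3 - 6*o^2 + 8*o - 5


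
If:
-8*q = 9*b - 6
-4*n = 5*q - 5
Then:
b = 2/3 - 8*q/9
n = 5/4 - 5*q/4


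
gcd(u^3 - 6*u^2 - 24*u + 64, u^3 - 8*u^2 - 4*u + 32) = u^2 - 10*u + 16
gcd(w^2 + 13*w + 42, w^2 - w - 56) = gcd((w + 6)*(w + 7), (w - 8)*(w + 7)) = w + 7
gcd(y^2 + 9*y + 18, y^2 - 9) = y + 3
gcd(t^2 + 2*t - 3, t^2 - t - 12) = t + 3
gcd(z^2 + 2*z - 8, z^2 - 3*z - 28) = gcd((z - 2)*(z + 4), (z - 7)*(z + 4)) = z + 4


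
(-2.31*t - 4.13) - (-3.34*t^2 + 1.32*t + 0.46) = 3.34*t^2 - 3.63*t - 4.59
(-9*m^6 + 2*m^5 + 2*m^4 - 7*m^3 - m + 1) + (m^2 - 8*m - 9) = -9*m^6 + 2*m^5 + 2*m^4 - 7*m^3 + m^2 - 9*m - 8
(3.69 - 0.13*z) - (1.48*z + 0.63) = 3.06 - 1.61*z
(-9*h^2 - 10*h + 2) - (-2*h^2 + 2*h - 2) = -7*h^2 - 12*h + 4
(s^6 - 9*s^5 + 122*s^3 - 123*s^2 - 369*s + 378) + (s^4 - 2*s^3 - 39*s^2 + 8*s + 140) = s^6 - 9*s^5 + s^4 + 120*s^3 - 162*s^2 - 361*s + 518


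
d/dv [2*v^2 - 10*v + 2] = 4*v - 10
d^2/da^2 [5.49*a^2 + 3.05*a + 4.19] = 10.9800000000000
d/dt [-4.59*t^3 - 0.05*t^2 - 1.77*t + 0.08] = -13.77*t^2 - 0.1*t - 1.77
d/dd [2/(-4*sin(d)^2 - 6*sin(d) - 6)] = (4*sin(d) + 3)*cos(d)/(3*sin(d) - cos(2*d) + 4)^2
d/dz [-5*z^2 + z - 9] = 1 - 10*z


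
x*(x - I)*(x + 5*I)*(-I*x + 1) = -I*x^4 + 5*x^3 - I*x^2 + 5*x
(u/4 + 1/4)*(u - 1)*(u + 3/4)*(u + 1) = u^4/4 + 7*u^3/16 - u^2/16 - 7*u/16 - 3/16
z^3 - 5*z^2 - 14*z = z*(z - 7)*(z + 2)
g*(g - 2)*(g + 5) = g^3 + 3*g^2 - 10*g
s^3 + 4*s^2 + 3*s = s*(s + 1)*(s + 3)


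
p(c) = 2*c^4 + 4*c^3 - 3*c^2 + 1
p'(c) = 8*c^3 + 12*c^2 - 6*c = 2*c*(4*c^2 + 6*c - 3)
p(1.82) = 37.12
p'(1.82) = 77.06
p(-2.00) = -11.00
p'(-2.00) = -4.00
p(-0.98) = -3.80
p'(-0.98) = 9.88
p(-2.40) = -5.22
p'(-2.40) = -27.07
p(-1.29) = -7.04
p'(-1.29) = 10.54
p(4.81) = 1447.29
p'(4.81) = 1139.05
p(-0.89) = -2.94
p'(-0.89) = 9.21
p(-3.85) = 167.68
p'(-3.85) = -255.56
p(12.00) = 47953.00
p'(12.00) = 15480.00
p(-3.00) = 28.00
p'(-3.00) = -90.00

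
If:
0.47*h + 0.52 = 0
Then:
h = -1.11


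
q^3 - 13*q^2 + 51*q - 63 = (q - 7)*(q - 3)^2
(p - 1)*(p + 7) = p^2 + 6*p - 7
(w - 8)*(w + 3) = w^2 - 5*w - 24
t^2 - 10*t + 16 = (t - 8)*(t - 2)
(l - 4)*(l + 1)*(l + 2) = l^3 - l^2 - 10*l - 8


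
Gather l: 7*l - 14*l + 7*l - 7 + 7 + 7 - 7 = 0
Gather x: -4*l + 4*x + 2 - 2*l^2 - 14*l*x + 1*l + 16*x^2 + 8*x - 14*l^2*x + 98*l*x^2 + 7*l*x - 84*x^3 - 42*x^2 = -2*l^2 - 3*l - 84*x^3 + x^2*(98*l - 26) + x*(-14*l^2 - 7*l + 12) + 2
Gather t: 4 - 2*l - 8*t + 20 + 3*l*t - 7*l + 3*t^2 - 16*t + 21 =-9*l + 3*t^2 + t*(3*l - 24) + 45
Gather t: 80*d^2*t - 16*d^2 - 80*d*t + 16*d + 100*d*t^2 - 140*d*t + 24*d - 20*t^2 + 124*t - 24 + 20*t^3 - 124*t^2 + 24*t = -16*d^2 + 40*d + 20*t^3 + t^2*(100*d - 144) + t*(80*d^2 - 220*d + 148) - 24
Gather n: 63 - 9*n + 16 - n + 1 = 80 - 10*n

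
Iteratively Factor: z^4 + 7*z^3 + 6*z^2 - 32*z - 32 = (z - 2)*(z^3 + 9*z^2 + 24*z + 16) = (z - 2)*(z + 1)*(z^2 + 8*z + 16) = (z - 2)*(z + 1)*(z + 4)*(z + 4)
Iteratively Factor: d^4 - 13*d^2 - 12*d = (d + 3)*(d^3 - 3*d^2 - 4*d) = (d - 4)*(d + 3)*(d^2 + d) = (d - 4)*(d + 1)*(d + 3)*(d)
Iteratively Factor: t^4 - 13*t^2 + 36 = (t + 3)*(t^3 - 3*t^2 - 4*t + 12) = (t + 2)*(t + 3)*(t^2 - 5*t + 6) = (t - 3)*(t + 2)*(t + 3)*(t - 2)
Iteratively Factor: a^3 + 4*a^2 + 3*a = (a)*(a^2 + 4*a + 3) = a*(a + 1)*(a + 3)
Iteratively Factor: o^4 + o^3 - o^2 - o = (o)*(o^3 + o^2 - o - 1) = o*(o + 1)*(o^2 - 1) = o*(o - 1)*(o + 1)*(o + 1)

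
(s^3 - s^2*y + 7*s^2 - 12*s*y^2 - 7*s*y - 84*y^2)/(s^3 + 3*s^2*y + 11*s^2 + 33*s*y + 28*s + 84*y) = (s - 4*y)/(s + 4)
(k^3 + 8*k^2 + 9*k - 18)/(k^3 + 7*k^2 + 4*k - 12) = (k + 3)/(k + 2)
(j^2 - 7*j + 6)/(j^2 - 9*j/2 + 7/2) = 2*(j - 6)/(2*j - 7)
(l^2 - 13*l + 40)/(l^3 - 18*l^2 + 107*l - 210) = (l - 8)/(l^2 - 13*l + 42)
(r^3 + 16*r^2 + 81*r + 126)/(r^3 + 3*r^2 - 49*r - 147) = (r + 6)/(r - 7)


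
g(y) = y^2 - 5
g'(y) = 2*y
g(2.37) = 0.62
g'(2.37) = 4.74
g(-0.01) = -5.00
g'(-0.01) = -0.02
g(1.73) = -2.01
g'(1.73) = 3.46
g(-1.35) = -3.18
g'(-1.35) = -2.70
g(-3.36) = 6.29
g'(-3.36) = -6.72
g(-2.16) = -0.33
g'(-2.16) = -4.32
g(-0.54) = -4.71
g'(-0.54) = -1.08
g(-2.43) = 0.90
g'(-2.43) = -4.86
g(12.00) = 139.00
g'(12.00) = 24.00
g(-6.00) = 31.00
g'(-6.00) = -12.00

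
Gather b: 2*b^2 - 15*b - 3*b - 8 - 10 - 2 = 2*b^2 - 18*b - 20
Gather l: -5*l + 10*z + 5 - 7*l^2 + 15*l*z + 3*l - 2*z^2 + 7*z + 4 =-7*l^2 + l*(15*z - 2) - 2*z^2 + 17*z + 9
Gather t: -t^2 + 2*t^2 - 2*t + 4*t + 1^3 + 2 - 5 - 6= t^2 + 2*t - 8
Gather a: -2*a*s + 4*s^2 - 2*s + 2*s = -2*a*s + 4*s^2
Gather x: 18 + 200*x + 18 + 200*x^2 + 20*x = 200*x^2 + 220*x + 36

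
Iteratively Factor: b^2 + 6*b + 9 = (b + 3)*(b + 3)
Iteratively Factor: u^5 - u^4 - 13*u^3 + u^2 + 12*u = (u - 1)*(u^4 - 13*u^2 - 12*u) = (u - 4)*(u - 1)*(u^3 + 4*u^2 + 3*u) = u*(u - 4)*(u - 1)*(u^2 + 4*u + 3) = u*(u - 4)*(u - 1)*(u + 3)*(u + 1)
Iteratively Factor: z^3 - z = (z + 1)*(z^2 - z) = z*(z + 1)*(z - 1)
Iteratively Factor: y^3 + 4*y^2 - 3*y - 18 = (y + 3)*(y^2 + y - 6) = (y + 3)^2*(y - 2)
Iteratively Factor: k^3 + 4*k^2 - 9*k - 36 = (k + 4)*(k^2 - 9) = (k + 3)*(k + 4)*(k - 3)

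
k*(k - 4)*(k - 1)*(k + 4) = k^4 - k^3 - 16*k^2 + 16*k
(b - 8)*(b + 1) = b^2 - 7*b - 8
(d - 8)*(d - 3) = d^2 - 11*d + 24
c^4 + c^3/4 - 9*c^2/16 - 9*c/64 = c*(c - 3/4)*(c + 1/4)*(c + 3/4)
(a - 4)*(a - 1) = a^2 - 5*a + 4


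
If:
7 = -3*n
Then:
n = -7/3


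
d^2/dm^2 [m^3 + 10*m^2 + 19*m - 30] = 6*m + 20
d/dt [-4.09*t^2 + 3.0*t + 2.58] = 3.0 - 8.18*t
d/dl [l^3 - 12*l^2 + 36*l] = 3*l^2 - 24*l + 36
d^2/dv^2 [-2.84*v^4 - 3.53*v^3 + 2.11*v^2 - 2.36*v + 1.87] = -34.08*v^2 - 21.18*v + 4.22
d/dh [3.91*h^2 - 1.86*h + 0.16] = 7.82*h - 1.86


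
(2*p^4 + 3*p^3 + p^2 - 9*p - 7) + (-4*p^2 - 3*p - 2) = 2*p^4 + 3*p^3 - 3*p^2 - 12*p - 9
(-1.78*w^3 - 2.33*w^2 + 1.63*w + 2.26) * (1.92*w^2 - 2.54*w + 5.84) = -3.4176*w^5 + 0.0476000000000001*w^4 - 1.3474*w^3 - 13.4082*w^2 + 3.7788*w + 13.1984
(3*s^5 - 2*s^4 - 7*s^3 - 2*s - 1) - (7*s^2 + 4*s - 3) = 3*s^5 - 2*s^4 - 7*s^3 - 7*s^2 - 6*s + 2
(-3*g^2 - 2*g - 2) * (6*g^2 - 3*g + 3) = -18*g^4 - 3*g^3 - 15*g^2 - 6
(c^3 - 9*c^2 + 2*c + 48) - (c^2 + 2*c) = c^3 - 10*c^2 + 48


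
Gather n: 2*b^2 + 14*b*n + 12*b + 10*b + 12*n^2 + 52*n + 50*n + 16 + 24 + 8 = 2*b^2 + 22*b + 12*n^2 + n*(14*b + 102) + 48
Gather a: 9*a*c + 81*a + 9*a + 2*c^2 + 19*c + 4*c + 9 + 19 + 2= a*(9*c + 90) + 2*c^2 + 23*c + 30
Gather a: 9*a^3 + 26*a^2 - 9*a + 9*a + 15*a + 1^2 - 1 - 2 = 9*a^3 + 26*a^2 + 15*a - 2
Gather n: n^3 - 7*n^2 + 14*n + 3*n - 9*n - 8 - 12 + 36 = n^3 - 7*n^2 + 8*n + 16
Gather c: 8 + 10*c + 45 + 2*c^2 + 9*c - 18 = 2*c^2 + 19*c + 35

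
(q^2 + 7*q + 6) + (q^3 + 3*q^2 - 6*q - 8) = q^3 + 4*q^2 + q - 2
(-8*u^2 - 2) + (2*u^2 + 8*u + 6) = -6*u^2 + 8*u + 4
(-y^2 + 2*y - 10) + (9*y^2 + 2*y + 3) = 8*y^2 + 4*y - 7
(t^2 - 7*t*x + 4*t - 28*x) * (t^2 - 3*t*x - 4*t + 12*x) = t^4 - 10*t^3*x + 21*t^2*x^2 - 16*t^2 + 160*t*x - 336*x^2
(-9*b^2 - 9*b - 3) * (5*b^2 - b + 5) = -45*b^4 - 36*b^3 - 51*b^2 - 42*b - 15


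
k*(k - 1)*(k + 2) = k^3 + k^2 - 2*k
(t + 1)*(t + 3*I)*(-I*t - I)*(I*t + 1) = t^4 + 2*t^3 + 2*I*t^3 + 4*t^2 + 4*I*t^2 + 6*t + 2*I*t + 3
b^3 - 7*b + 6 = (b - 2)*(b - 1)*(b + 3)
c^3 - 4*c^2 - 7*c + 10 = (c - 5)*(c - 1)*(c + 2)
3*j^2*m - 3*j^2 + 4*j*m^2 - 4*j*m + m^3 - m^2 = (j + m)*(3*j + m)*(m - 1)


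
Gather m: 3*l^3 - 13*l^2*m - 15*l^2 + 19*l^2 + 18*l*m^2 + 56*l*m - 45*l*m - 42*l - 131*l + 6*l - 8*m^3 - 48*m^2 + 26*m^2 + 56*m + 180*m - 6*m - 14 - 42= 3*l^3 + 4*l^2 - 167*l - 8*m^3 + m^2*(18*l - 22) + m*(-13*l^2 + 11*l + 230) - 56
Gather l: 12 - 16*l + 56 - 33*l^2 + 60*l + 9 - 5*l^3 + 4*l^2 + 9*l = -5*l^3 - 29*l^2 + 53*l + 77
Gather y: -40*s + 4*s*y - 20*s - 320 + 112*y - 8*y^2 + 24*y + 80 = -60*s - 8*y^2 + y*(4*s + 136) - 240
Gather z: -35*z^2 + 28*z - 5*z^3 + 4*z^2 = -5*z^3 - 31*z^2 + 28*z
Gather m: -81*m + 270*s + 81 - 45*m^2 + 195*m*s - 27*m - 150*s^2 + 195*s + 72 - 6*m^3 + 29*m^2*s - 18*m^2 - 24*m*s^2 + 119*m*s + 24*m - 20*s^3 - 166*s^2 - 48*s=-6*m^3 + m^2*(29*s - 63) + m*(-24*s^2 + 314*s - 84) - 20*s^3 - 316*s^2 + 417*s + 153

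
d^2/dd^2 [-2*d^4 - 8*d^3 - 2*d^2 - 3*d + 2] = -24*d^2 - 48*d - 4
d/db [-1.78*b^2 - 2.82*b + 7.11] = -3.56*b - 2.82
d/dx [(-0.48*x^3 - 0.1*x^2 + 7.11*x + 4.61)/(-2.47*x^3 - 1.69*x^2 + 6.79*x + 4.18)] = (0.5642*x^4 + 28.605*x^3 + 39.4778*x^2 + 14.7458*x - 1.5821)/(6.1009*x^6 + 8.3486*x^5 - 30.6865*x^4 - 43.5994*x^3 + 31.9757*x^2 + 56.7644*x + 17.4724)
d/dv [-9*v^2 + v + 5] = 1 - 18*v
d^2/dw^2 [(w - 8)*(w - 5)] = 2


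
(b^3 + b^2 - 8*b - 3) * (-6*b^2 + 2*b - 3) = -6*b^5 - 4*b^4 + 47*b^3 - b^2 + 18*b + 9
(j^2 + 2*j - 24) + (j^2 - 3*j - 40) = 2*j^2 - j - 64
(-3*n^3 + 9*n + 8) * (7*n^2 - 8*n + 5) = -21*n^5 + 24*n^4 + 48*n^3 - 16*n^2 - 19*n + 40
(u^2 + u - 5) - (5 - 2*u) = u^2 + 3*u - 10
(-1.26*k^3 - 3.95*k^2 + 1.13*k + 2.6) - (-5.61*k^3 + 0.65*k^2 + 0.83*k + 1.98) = 4.35*k^3 - 4.6*k^2 + 0.3*k + 0.62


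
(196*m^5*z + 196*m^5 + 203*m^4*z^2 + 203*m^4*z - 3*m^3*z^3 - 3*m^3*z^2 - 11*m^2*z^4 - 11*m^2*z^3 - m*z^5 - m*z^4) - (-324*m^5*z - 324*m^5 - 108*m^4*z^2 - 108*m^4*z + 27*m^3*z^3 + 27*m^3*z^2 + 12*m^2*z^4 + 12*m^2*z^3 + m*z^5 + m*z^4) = 520*m^5*z + 520*m^5 + 311*m^4*z^2 + 311*m^4*z - 30*m^3*z^3 - 30*m^3*z^2 - 23*m^2*z^4 - 23*m^2*z^3 - 2*m*z^5 - 2*m*z^4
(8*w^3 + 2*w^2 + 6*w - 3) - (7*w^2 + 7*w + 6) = 8*w^3 - 5*w^2 - w - 9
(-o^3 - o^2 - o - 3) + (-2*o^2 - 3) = -o^3 - 3*o^2 - o - 6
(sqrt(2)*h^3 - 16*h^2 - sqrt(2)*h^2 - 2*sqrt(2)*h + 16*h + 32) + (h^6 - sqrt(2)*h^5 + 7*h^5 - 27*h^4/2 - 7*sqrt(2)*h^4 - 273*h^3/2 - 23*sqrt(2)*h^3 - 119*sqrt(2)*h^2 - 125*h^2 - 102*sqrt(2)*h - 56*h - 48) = h^6 - sqrt(2)*h^5 + 7*h^5 - 27*h^4/2 - 7*sqrt(2)*h^4 - 273*h^3/2 - 22*sqrt(2)*h^3 - 120*sqrt(2)*h^2 - 141*h^2 - 104*sqrt(2)*h - 40*h - 16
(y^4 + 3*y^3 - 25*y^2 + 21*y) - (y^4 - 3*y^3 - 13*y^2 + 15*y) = 6*y^3 - 12*y^2 + 6*y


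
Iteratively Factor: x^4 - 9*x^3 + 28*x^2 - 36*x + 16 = (x - 2)*(x^3 - 7*x^2 + 14*x - 8) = (x - 2)^2*(x^2 - 5*x + 4) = (x - 4)*(x - 2)^2*(x - 1)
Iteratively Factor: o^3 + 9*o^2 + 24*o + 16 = (o + 4)*(o^2 + 5*o + 4) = (o + 1)*(o + 4)*(o + 4)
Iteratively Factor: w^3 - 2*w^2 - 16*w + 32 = (w - 4)*(w^2 + 2*w - 8) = (w - 4)*(w + 4)*(w - 2)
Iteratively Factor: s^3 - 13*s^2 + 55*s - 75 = (s - 5)*(s^2 - 8*s + 15) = (s - 5)*(s - 3)*(s - 5)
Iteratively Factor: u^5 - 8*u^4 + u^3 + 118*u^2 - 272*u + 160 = (u + 4)*(u^4 - 12*u^3 + 49*u^2 - 78*u + 40) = (u - 4)*(u + 4)*(u^3 - 8*u^2 + 17*u - 10) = (u - 4)*(u - 2)*(u + 4)*(u^2 - 6*u + 5) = (u - 4)*(u - 2)*(u - 1)*(u + 4)*(u - 5)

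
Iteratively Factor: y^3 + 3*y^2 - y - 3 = (y + 1)*(y^2 + 2*y - 3) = (y - 1)*(y + 1)*(y + 3)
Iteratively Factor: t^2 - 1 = (t + 1)*(t - 1)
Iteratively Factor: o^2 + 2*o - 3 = (o + 3)*(o - 1)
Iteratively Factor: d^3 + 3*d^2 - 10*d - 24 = (d + 2)*(d^2 + d - 12) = (d - 3)*(d + 2)*(d + 4)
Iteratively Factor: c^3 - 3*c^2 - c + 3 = (c - 3)*(c^2 - 1) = (c - 3)*(c - 1)*(c + 1)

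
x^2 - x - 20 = (x - 5)*(x + 4)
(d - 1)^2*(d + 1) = d^3 - d^2 - d + 1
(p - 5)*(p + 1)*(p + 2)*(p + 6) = p^4 + 4*p^3 - 25*p^2 - 88*p - 60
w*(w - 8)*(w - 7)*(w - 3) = w^4 - 18*w^3 + 101*w^2 - 168*w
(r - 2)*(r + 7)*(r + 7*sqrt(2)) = r^3 + 5*r^2 + 7*sqrt(2)*r^2 - 14*r + 35*sqrt(2)*r - 98*sqrt(2)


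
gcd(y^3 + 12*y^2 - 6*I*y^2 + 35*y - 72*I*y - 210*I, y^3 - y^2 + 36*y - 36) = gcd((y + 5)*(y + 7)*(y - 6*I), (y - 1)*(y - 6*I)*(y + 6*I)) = y - 6*I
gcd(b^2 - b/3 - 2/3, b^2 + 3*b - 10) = 1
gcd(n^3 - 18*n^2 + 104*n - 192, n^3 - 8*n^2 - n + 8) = n - 8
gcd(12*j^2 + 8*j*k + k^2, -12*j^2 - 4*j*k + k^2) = 2*j + k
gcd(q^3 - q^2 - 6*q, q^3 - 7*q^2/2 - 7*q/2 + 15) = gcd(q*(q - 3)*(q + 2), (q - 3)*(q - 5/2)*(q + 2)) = q^2 - q - 6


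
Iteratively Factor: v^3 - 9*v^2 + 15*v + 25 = (v + 1)*(v^2 - 10*v + 25) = (v - 5)*(v + 1)*(v - 5)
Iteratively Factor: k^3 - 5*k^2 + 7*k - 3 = (k - 1)*(k^2 - 4*k + 3) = (k - 1)^2*(k - 3)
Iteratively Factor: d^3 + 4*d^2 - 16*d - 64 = (d + 4)*(d^2 - 16) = (d - 4)*(d + 4)*(d + 4)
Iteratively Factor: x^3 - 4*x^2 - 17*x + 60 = (x - 5)*(x^2 + x - 12) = (x - 5)*(x + 4)*(x - 3)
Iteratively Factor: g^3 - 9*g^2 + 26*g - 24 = (g - 4)*(g^2 - 5*g + 6) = (g - 4)*(g - 2)*(g - 3)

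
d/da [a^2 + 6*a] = 2*a + 6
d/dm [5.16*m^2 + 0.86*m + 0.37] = 10.32*m + 0.86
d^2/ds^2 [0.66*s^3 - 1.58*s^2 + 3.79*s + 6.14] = 3.96*s - 3.16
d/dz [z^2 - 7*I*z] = 2*z - 7*I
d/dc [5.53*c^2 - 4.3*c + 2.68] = 11.06*c - 4.3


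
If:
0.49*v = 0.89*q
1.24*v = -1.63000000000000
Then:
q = -0.72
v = -1.31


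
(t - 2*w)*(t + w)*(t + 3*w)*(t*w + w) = t^4*w + 2*t^3*w^2 + t^3*w - 5*t^2*w^3 + 2*t^2*w^2 - 6*t*w^4 - 5*t*w^3 - 6*w^4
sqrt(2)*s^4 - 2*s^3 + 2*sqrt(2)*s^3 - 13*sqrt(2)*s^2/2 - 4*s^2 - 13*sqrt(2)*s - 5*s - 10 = (s + 2)*(s - 5*sqrt(2)/2)*(s + sqrt(2))*(sqrt(2)*s + 1)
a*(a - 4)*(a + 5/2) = a^3 - 3*a^2/2 - 10*a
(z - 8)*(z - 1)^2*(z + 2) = z^4 - 8*z^3 - 3*z^2 + 26*z - 16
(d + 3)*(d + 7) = d^2 + 10*d + 21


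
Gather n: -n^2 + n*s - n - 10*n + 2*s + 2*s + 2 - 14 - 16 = -n^2 + n*(s - 11) + 4*s - 28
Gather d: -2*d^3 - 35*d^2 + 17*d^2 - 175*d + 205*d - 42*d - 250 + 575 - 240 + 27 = -2*d^3 - 18*d^2 - 12*d + 112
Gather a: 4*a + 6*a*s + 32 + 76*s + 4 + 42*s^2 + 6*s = a*(6*s + 4) + 42*s^2 + 82*s + 36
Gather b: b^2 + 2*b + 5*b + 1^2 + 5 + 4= b^2 + 7*b + 10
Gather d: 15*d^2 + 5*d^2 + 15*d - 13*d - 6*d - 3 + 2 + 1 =20*d^2 - 4*d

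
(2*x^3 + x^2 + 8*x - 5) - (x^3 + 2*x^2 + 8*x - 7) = x^3 - x^2 + 2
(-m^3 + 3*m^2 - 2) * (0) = 0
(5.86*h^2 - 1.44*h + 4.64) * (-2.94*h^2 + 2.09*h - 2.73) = -17.2284*h^4 + 16.481*h^3 - 32.649*h^2 + 13.6288*h - 12.6672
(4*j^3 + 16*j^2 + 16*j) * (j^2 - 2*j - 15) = 4*j^5 + 8*j^4 - 76*j^3 - 272*j^2 - 240*j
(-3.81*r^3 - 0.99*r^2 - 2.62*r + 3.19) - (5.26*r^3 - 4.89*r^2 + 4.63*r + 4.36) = -9.07*r^3 + 3.9*r^2 - 7.25*r - 1.17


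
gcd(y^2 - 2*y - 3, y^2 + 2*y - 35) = 1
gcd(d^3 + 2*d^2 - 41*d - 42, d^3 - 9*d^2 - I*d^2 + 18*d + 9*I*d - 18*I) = d - 6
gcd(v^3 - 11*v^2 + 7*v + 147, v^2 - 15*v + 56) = v - 7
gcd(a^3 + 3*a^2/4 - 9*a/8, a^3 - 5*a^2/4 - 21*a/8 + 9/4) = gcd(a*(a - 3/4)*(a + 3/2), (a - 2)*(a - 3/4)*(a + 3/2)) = a^2 + 3*a/4 - 9/8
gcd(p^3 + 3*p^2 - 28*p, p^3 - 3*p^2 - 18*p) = p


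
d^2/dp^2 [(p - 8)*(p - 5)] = 2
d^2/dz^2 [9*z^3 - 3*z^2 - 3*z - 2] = 54*z - 6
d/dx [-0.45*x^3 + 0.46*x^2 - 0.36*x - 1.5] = -1.35*x^2 + 0.92*x - 0.36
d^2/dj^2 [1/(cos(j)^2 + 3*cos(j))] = (-(1 - cos(2*j))^2 + 45*cos(j)/4 - 11*cos(2*j)/2 - 9*cos(3*j)/4 + 33/2)/((cos(j) + 3)^3*cos(j)^3)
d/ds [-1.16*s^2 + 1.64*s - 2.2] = 1.64 - 2.32*s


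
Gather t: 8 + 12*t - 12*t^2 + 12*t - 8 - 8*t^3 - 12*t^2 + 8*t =-8*t^3 - 24*t^2 + 32*t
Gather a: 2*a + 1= 2*a + 1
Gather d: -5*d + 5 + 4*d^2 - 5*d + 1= 4*d^2 - 10*d + 6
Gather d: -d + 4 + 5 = 9 - d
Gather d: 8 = 8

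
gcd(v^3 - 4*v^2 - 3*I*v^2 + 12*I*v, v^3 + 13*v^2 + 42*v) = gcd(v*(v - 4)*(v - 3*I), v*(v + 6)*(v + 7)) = v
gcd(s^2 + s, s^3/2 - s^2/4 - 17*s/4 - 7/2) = s + 1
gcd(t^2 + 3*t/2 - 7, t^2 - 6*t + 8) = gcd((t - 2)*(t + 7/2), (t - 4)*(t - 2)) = t - 2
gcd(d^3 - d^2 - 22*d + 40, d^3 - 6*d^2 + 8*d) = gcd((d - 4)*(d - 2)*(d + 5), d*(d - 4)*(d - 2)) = d^2 - 6*d + 8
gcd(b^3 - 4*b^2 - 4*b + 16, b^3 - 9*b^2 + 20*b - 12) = b - 2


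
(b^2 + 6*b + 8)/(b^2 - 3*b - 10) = (b + 4)/(b - 5)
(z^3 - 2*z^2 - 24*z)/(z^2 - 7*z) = (z^2 - 2*z - 24)/(z - 7)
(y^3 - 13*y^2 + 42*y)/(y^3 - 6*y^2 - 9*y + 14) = y*(y - 6)/(y^2 + y - 2)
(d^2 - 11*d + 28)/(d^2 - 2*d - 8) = (d - 7)/(d + 2)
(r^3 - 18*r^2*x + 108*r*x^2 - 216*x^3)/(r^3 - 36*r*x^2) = (r^2 - 12*r*x + 36*x^2)/(r*(r + 6*x))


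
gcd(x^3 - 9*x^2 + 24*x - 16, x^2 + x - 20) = x - 4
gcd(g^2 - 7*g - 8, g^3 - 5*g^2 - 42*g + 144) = g - 8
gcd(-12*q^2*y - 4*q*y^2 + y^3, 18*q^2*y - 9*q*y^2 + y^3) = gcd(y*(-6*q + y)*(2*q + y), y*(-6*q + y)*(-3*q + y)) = -6*q*y + y^2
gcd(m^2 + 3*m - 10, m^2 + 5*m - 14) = m - 2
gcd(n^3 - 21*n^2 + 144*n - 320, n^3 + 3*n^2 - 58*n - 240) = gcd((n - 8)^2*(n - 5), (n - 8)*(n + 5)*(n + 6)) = n - 8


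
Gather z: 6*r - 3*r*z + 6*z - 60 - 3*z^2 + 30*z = 6*r - 3*z^2 + z*(36 - 3*r) - 60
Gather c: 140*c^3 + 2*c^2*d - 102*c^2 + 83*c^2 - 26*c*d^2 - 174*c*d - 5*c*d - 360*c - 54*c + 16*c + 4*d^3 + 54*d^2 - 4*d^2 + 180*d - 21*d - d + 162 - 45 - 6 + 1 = 140*c^3 + c^2*(2*d - 19) + c*(-26*d^2 - 179*d - 398) + 4*d^3 + 50*d^2 + 158*d + 112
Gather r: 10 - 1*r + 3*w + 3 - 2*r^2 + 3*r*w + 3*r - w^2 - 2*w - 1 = -2*r^2 + r*(3*w + 2) - w^2 + w + 12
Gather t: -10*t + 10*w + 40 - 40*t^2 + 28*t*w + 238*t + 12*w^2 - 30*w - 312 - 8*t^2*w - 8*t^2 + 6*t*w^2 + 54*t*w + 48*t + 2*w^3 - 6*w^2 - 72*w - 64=t^2*(-8*w - 48) + t*(6*w^2 + 82*w + 276) + 2*w^3 + 6*w^2 - 92*w - 336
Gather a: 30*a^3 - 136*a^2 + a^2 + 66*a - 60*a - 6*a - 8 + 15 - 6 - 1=30*a^3 - 135*a^2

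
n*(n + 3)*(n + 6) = n^3 + 9*n^2 + 18*n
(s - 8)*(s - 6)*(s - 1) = s^3 - 15*s^2 + 62*s - 48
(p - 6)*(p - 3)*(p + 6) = p^3 - 3*p^2 - 36*p + 108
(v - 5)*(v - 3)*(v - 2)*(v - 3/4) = v^4 - 43*v^3/4 + 77*v^2/2 - 213*v/4 + 45/2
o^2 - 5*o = o*(o - 5)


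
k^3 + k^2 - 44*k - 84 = (k - 7)*(k + 2)*(k + 6)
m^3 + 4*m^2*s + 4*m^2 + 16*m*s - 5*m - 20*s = (m - 1)*(m + 5)*(m + 4*s)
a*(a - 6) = a^2 - 6*a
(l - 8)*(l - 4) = l^2 - 12*l + 32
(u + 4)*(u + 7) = u^2 + 11*u + 28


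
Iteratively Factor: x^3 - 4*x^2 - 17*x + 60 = (x - 5)*(x^2 + x - 12) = (x - 5)*(x + 4)*(x - 3)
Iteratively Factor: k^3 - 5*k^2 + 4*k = (k)*(k^2 - 5*k + 4) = k*(k - 1)*(k - 4)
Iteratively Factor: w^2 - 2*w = (w - 2)*(w)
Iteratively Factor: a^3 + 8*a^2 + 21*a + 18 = (a + 3)*(a^2 + 5*a + 6) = (a + 3)^2*(a + 2)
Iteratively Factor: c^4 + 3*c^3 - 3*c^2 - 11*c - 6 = (c - 2)*(c^3 + 5*c^2 + 7*c + 3) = (c - 2)*(c + 1)*(c^2 + 4*c + 3) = (c - 2)*(c + 1)^2*(c + 3)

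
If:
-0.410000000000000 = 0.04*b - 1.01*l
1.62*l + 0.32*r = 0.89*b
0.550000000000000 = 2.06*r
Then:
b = 0.90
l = 0.44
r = 0.27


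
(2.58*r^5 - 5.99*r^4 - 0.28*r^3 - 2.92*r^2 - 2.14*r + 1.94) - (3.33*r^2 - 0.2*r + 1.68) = 2.58*r^5 - 5.99*r^4 - 0.28*r^3 - 6.25*r^2 - 1.94*r + 0.26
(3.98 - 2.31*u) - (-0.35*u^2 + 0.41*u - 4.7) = 0.35*u^2 - 2.72*u + 8.68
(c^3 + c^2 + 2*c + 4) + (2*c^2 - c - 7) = c^3 + 3*c^2 + c - 3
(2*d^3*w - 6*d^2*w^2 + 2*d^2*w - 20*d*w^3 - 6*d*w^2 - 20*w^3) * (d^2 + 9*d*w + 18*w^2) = 2*d^5*w + 12*d^4*w^2 + 2*d^4*w - 38*d^3*w^3 + 12*d^3*w^2 - 288*d^2*w^4 - 38*d^2*w^3 - 360*d*w^5 - 288*d*w^4 - 360*w^5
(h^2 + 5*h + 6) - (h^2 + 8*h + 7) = -3*h - 1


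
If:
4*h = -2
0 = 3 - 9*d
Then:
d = 1/3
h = -1/2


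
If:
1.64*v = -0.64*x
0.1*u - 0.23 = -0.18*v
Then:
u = 0.702439024390244*x + 2.3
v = -0.390243902439024*x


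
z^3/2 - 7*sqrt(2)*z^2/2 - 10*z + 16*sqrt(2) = (z/2 + sqrt(2))*(z - 8*sqrt(2))*(z - sqrt(2))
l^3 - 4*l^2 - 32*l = l*(l - 8)*(l + 4)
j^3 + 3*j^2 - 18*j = j*(j - 3)*(j + 6)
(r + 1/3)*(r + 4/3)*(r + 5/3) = r^3 + 10*r^2/3 + 29*r/9 + 20/27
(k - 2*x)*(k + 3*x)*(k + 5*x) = k^3 + 6*k^2*x - k*x^2 - 30*x^3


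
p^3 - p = p*(p - 1)*(p + 1)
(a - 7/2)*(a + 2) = a^2 - 3*a/2 - 7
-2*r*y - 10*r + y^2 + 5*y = (-2*r + y)*(y + 5)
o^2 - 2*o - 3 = (o - 3)*(o + 1)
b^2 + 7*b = b*(b + 7)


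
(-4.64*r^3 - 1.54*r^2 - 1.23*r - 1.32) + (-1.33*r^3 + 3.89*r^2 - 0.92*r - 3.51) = -5.97*r^3 + 2.35*r^2 - 2.15*r - 4.83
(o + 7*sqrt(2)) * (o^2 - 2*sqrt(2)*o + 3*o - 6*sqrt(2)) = o^3 + 3*o^2 + 5*sqrt(2)*o^2 - 28*o + 15*sqrt(2)*o - 84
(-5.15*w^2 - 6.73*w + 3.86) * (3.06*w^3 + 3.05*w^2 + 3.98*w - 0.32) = -15.759*w^5 - 36.3013*w^4 - 29.2119*w^3 - 13.3644*w^2 + 17.5164*w - 1.2352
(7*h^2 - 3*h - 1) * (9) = 63*h^2 - 27*h - 9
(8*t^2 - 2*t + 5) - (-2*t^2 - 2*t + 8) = 10*t^2 - 3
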